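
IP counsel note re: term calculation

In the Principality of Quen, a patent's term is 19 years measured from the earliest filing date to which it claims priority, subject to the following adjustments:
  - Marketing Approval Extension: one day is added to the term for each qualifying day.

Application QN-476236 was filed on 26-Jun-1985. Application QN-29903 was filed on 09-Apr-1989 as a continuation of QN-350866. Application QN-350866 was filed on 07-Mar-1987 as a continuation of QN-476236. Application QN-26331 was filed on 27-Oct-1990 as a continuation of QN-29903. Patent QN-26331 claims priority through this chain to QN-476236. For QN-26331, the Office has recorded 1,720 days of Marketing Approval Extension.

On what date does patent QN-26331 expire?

Earliest priority filing: 26 June 1985.
Base term: 26 June 1985 + 19 years → 26 June 2004.
Marketing Approval Extension: +1720 days → 12 March 2009.

March 12, 2009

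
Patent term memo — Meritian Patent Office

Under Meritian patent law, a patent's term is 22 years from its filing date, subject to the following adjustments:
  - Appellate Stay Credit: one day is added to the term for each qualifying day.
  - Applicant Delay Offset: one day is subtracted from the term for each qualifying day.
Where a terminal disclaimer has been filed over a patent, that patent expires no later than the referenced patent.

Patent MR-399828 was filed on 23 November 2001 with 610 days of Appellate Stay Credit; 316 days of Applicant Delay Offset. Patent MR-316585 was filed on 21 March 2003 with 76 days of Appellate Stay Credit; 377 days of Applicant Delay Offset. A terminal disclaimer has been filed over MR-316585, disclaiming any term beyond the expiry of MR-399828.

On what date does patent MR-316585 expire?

May 24, 2024

Natural term of MR-316585:
  Base: filing + 22 years → 21 March 2025.
  Appellate Stay Credit: +76 days → 5 June 2025.
  Applicant Delay Offset: −377 days → 24 May 2024.
Expiry of referenced patent MR-399828:
  Base: filing + 22 years → 23 November 2023.
  Appellate Stay Credit: +610 days → 25 July 2025.
  Applicant Delay Offset: −316 days → 12 September 2024.
Terminal disclaimer: MR-316585 expires on the earlier of 24 May 2024 and 12 September 2024.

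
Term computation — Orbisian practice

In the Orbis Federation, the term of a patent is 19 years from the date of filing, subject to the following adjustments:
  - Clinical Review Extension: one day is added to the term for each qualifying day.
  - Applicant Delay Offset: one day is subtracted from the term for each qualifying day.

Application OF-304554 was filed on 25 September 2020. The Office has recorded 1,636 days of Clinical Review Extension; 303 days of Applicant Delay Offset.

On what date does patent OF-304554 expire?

Base term: filing date + 19 years → 25 September 2039.
Clinical Review Extension: +1636 days → 18 March 2044.
Applicant Delay Offset: −303 days → 20 May 2043.

May 20, 2043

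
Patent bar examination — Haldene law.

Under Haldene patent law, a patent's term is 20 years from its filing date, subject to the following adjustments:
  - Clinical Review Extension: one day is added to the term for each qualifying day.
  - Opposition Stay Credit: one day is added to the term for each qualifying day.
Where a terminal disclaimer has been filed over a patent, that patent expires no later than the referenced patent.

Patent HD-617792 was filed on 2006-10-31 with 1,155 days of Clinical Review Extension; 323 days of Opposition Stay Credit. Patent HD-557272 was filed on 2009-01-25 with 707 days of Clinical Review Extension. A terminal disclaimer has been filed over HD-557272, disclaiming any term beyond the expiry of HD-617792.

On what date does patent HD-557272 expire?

November 17, 2030

Natural term of HD-557272:
  Base: filing + 20 years → 25 January 2029.
  Clinical Review Extension: +707 days → 2 January 2031.
Expiry of referenced patent HD-617792:
  Base: filing + 20 years → 31 October 2026.
  Clinical Review Extension: +1155 days → 29 December 2029.
  Opposition Stay Credit: +323 days → 17 November 2030.
Terminal disclaimer: HD-557272 expires on the earlier of 2 January 2031 and 17 November 2030.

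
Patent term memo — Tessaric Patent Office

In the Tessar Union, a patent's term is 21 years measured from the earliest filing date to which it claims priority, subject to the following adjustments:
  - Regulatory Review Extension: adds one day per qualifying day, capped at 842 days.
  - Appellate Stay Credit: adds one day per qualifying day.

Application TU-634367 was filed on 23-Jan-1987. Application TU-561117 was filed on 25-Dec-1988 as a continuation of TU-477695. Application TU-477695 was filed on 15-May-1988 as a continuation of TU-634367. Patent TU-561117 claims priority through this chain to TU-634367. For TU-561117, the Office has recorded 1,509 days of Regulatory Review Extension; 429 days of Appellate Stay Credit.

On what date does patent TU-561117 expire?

Earliest priority filing: 23 January 1987.
Base term: 23 January 1987 + 21 years → 23 January 2008.
Regulatory Review Extension: 1509 days claimed exceeds the 842-day cap, so +842 days → 14 May 2010.
Appellate Stay Credit: +429 days → 17 July 2011.

2011-07-17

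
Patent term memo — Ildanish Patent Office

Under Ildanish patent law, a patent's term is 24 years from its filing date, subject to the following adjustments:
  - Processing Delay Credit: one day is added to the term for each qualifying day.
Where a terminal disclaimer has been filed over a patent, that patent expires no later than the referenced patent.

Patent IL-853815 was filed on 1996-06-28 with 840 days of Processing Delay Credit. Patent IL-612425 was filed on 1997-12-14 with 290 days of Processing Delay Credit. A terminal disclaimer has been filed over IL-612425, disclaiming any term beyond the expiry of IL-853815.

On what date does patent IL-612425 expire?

Natural term of IL-612425:
  Base: filing + 24 years → 14 December 2021.
  Processing Delay Credit: +290 days → 30 September 2022.
Expiry of referenced patent IL-853815:
  Base: filing + 24 years → 28 June 2020.
  Processing Delay Credit: +840 days → 16 October 2022.
Terminal disclaimer: IL-612425 expires on the earlier of 30 September 2022 and 16 October 2022.

2022-09-30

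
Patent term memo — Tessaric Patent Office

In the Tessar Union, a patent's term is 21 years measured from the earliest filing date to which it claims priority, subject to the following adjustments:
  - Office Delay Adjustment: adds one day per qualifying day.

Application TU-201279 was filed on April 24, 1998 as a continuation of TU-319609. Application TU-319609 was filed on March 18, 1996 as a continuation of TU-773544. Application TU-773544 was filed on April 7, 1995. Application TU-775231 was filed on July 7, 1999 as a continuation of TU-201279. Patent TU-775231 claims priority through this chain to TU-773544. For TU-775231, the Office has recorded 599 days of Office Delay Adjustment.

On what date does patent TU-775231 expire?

Earliest priority filing: 7 April 1995.
Base term: 7 April 1995 + 21 years → 7 April 2016.
Office Delay Adjustment: +599 days → 27 November 2017.

November 27, 2017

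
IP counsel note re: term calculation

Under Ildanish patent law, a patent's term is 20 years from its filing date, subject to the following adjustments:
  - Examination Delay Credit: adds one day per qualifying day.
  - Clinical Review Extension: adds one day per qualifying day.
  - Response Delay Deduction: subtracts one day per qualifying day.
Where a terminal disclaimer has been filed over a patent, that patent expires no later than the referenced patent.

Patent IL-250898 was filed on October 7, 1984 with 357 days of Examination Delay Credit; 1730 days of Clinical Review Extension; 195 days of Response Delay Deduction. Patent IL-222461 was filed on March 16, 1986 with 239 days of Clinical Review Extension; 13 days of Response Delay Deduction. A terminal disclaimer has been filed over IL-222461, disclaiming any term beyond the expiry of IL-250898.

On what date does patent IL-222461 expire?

Natural term of IL-222461:
  Base: filing + 20 years → 16 March 2006.
  Clinical Review Extension: +239 days → 10 November 2006.
  Response Delay Deduction: −13 days → 28 October 2006.
Expiry of referenced patent IL-250898:
  Base: filing + 20 years → 7 October 2004.
  Examination Delay Credit: +357 days → 29 September 2005.
  Clinical Review Extension: +1730 days → 25 June 2010.
  Response Delay Deduction: −195 days → 12 December 2009.
Terminal disclaimer: IL-222461 expires on the earlier of 28 October 2006 and 12 December 2009.

2006-10-28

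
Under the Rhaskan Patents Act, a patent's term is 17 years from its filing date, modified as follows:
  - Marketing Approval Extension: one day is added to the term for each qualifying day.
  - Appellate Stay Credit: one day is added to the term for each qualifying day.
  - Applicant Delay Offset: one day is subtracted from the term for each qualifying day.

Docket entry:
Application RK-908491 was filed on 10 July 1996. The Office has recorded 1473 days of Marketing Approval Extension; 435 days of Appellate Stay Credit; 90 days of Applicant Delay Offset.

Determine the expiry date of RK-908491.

July 2, 2018

Base term: filing date + 17 years → 10 July 2013.
Marketing Approval Extension: +1473 days → 22 July 2017.
Appellate Stay Credit: +435 days → 30 September 2018.
Applicant Delay Offset: −90 days → 2 July 2018.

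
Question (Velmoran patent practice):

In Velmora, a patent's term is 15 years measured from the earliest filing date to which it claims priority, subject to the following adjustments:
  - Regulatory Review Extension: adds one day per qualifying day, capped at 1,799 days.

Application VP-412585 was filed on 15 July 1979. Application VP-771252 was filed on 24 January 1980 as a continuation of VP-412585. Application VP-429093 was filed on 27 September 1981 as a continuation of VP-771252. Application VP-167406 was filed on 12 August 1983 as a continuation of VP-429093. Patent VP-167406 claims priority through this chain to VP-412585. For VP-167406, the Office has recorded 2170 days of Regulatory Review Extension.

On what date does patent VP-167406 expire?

Earliest priority filing: 15 July 1979.
Base term: 15 July 1979 + 15 years → 15 July 1994.
Regulatory Review Extension: 2170 days claimed exceeds the 1799-day cap, so +1799 days → 18 June 1999.

June 18, 1999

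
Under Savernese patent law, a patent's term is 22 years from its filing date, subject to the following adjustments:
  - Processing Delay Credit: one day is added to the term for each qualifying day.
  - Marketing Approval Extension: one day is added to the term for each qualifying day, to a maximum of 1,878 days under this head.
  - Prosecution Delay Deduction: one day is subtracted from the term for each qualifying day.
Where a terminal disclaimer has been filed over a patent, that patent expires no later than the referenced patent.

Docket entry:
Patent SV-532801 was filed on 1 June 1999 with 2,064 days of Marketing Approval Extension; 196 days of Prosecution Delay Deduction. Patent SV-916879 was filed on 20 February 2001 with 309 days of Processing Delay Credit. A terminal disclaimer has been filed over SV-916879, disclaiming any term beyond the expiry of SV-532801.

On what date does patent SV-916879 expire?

December 26, 2023

Natural term of SV-916879:
  Base: filing + 22 years → 20 February 2023.
  Processing Delay Credit: +309 days → 26 December 2023.
Expiry of referenced patent SV-532801:
  Base: filing + 22 years → 1 June 2021.
  Marketing Approval Extension: 2064 days claimed exceeds the 1878-day cap, so +1878 days → 23 July 2026.
  Prosecution Delay Deduction: −196 days → 8 January 2026.
Terminal disclaimer: SV-916879 expires on the earlier of 26 December 2023 and 8 January 2026.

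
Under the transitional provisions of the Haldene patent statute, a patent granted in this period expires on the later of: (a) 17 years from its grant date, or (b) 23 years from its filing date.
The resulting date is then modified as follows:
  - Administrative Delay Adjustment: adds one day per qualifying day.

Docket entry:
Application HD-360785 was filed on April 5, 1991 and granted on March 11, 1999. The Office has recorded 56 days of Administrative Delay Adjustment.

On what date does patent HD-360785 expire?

(a) grant + 17 years → 11 March 2016.
(b) filing + 23 years → 5 April 2014.
Later of the two: 11 March 2016.
Administrative Delay Adjustment: +56 days → 6 May 2016.

May 6, 2016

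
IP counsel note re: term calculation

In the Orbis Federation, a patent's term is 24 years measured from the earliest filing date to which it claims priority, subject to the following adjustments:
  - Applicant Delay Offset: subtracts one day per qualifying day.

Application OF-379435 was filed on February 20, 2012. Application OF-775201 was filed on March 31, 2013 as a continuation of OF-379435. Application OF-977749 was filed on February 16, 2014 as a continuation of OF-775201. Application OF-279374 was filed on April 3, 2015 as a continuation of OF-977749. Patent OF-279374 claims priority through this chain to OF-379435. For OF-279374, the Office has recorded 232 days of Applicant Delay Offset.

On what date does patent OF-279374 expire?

Earliest priority filing: 20 February 2012.
Base term: 20 February 2012 + 24 years → 20 February 2036.
Applicant Delay Offset: −232 days → 3 July 2035.

July 3, 2035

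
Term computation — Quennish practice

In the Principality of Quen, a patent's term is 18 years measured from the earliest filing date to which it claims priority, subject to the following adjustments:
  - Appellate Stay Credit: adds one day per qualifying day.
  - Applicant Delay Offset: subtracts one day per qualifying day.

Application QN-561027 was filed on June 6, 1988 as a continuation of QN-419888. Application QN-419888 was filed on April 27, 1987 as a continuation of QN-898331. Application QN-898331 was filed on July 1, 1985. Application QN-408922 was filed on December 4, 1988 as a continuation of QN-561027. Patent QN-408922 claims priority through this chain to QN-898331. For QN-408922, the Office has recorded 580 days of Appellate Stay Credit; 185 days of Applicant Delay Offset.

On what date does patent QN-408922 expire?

2004-07-30

Earliest priority filing: 1 July 1985.
Base term: 1 July 1985 + 18 years → 1 July 2003.
Appellate Stay Credit: +580 days → 31 January 2005.
Applicant Delay Offset: −185 days → 30 July 2004.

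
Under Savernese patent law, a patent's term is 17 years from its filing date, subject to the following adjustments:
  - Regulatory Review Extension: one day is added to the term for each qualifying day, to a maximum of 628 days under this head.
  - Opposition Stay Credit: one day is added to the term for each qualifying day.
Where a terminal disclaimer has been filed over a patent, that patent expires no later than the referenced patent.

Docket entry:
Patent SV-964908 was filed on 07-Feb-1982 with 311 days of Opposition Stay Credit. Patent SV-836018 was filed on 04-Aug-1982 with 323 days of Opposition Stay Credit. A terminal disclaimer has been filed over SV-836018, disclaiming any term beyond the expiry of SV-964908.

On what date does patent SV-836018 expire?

December 15, 1999

Natural term of SV-836018:
  Base: filing + 17 years → 4 August 1999.
  Opposition Stay Credit: +323 days → 22 June 2000.
Expiry of referenced patent SV-964908:
  Base: filing + 17 years → 7 February 1999.
  Opposition Stay Credit: +311 days → 15 December 1999.
Terminal disclaimer: SV-836018 expires on the earlier of 22 June 2000 and 15 December 1999.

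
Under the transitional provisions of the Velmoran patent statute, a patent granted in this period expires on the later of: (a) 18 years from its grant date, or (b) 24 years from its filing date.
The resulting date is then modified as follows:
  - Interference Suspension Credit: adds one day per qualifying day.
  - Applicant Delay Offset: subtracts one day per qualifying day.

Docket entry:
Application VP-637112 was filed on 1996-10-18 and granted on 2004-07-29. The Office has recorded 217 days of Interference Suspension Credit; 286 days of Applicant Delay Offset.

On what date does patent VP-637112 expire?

2022-05-21

(a) grant + 18 years → 29 July 2022.
(b) filing + 24 years → 18 October 2020.
Later of the two: 29 July 2022.
Interference Suspension Credit: +217 days → 3 March 2023.
Applicant Delay Offset: −286 days → 21 May 2022.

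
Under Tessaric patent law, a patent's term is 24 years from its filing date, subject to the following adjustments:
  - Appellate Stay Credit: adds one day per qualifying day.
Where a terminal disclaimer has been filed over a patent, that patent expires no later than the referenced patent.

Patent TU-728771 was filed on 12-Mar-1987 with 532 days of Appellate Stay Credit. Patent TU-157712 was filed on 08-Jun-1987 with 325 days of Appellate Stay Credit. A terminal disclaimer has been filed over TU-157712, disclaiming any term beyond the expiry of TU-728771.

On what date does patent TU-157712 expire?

2012-04-28

Natural term of TU-157712:
  Base: filing + 24 years → 8 June 2011.
  Appellate Stay Credit: +325 days → 28 April 2012.
Expiry of referenced patent TU-728771:
  Base: filing + 24 years → 12 March 2011.
  Appellate Stay Credit: +532 days → 25 August 2012.
Terminal disclaimer: TU-157712 expires on the earlier of 28 April 2012 and 25 August 2012.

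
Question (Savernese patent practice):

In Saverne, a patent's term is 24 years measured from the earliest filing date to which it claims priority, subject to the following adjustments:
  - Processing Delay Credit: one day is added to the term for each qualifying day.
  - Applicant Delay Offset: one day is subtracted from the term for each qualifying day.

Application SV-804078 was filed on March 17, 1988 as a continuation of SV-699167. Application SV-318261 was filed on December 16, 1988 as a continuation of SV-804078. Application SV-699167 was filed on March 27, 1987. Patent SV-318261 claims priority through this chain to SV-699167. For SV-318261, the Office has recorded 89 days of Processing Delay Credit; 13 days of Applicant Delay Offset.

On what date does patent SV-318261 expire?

Earliest priority filing: 27 March 1987.
Base term: 27 March 1987 + 24 years → 27 March 2011.
Processing Delay Credit: +89 days → 24 June 2011.
Applicant Delay Offset: −13 days → 11 June 2011.

June 11, 2011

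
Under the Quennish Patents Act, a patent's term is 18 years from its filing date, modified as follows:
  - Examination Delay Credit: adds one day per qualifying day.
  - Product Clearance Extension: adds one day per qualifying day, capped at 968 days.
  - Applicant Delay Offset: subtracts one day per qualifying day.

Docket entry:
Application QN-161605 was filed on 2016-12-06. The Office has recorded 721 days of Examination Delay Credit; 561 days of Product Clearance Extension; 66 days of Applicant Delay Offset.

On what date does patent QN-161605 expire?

Base term: filing date + 18 years → 6 December 2034.
Examination Delay Credit: +721 days → 26 November 2036.
Product Clearance Extension: 561 days (within the 968-day cap) → +561 days → 10 June 2038.
Applicant Delay Offset: −66 days → 5 April 2038.

2038-04-05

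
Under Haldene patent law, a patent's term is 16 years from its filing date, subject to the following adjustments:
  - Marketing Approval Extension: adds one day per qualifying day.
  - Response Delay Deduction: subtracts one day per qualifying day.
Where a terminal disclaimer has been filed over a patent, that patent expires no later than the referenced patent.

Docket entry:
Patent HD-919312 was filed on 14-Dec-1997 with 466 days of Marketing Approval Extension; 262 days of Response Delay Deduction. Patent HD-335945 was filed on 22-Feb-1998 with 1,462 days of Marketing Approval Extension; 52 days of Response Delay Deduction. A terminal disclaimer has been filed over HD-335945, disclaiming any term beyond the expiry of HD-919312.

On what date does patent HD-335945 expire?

July 6, 2014

Natural term of HD-335945:
  Base: filing + 16 years → 22 February 2014.
  Marketing Approval Extension: +1462 days → 23 February 2018.
  Response Delay Deduction: −52 days → 2 January 2018.
Expiry of referenced patent HD-919312:
  Base: filing + 16 years → 14 December 2013.
  Marketing Approval Extension: +466 days → 25 March 2015.
  Response Delay Deduction: −262 days → 6 July 2014.
Terminal disclaimer: HD-335945 expires on the earlier of 2 January 2018 and 6 July 2014.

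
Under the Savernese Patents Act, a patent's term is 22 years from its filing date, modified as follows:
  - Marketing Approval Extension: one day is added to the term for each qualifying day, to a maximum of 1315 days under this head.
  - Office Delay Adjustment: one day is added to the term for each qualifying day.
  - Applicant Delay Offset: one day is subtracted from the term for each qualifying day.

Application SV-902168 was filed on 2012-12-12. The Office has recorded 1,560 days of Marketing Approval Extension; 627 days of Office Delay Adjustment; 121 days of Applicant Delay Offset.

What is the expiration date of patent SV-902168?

Base term: filing date + 22 years → 12 December 2034.
Marketing Approval Extension: 1560 days claimed exceeds the 1315-day cap, so +1315 days → 19 July 2038.
Office Delay Adjustment: +627 days → 6 April 2040.
Applicant Delay Offset: −121 days → 7 December 2039.

December 7, 2039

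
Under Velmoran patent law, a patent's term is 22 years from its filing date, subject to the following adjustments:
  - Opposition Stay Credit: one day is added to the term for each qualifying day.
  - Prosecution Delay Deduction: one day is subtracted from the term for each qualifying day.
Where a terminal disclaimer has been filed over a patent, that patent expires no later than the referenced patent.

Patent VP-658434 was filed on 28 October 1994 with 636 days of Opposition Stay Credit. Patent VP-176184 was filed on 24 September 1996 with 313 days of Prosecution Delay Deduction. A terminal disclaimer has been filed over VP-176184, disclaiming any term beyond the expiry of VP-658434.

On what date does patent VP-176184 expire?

2017-11-15

Natural term of VP-176184:
  Base: filing + 22 years → 24 September 2018.
  Prosecution Delay Deduction: −313 days → 15 November 2017.
Expiry of referenced patent VP-658434:
  Base: filing + 22 years → 28 October 2016.
  Opposition Stay Credit: +636 days → 26 July 2018.
Terminal disclaimer: VP-176184 expires on the earlier of 15 November 2017 and 26 July 2018.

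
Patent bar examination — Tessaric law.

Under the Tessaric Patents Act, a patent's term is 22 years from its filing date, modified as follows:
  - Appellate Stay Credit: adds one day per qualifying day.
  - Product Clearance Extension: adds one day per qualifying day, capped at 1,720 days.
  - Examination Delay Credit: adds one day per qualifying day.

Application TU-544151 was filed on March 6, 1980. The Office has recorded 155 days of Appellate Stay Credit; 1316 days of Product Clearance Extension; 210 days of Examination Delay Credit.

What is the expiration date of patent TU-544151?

2006-10-12

Base term: filing date + 22 years → 6 March 2002.
Appellate Stay Credit: +155 days → 8 August 2002.
Product Clearance Extension: 1316 days (within the 1720-day cap) → +1316 days → 16 March 2006.
Examination Delay Credit: +210 days → 12 October 2006.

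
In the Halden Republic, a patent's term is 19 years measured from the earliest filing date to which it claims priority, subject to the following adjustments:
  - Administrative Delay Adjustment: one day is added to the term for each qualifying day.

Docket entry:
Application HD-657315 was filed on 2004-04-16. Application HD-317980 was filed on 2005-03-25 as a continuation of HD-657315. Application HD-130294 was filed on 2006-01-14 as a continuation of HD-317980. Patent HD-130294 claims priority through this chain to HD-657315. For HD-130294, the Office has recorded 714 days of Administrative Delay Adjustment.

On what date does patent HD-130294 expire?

March 30, 2025

Earliest priority filing: 16 April 2004.
Base term: 16 April 2004 + 19 years → 16 April 2023.
Administrative Delay Adjustment: +714 days → 30 March 2025.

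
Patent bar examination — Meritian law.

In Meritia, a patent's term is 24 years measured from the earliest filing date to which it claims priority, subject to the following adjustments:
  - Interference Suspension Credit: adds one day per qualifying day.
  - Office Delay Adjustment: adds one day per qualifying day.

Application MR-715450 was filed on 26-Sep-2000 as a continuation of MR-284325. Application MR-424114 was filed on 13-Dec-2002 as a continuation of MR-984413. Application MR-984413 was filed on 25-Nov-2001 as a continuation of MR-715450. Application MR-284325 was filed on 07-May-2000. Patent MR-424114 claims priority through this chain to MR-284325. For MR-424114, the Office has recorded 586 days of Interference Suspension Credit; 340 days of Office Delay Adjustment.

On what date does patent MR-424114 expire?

Earliest priority filing: 7 May 2000.
Base term: 7 May 2000 + 24 years → 7 May 2024.
Interference Suspension Credit: +586 days → 14 December 2025.
Office Delay Adjustment: +340 days → 19 November 2026.

2026-11-19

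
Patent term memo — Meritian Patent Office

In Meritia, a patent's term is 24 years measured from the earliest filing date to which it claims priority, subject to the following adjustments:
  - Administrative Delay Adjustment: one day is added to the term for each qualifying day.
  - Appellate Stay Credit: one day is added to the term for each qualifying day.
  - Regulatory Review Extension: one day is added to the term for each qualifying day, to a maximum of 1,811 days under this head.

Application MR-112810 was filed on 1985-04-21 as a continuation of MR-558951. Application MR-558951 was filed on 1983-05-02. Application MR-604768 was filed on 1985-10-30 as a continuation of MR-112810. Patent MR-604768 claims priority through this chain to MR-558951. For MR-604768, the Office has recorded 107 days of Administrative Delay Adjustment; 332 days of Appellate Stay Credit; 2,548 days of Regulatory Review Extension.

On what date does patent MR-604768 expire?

2013-06-29

Earliest priority filing: 2 May 1983.
Base term: 2 May 1983 + 24 years → 2 May 2007.
Administrative Delay Adjustment: +107 days → 17 August 2007.
Appellate Stay Credit: +332 days → 14 July 2008.
Regulatory Review Extension: 2548 days claimed exceeds the 1811-day cap, so +1811 days → 29 June 2013.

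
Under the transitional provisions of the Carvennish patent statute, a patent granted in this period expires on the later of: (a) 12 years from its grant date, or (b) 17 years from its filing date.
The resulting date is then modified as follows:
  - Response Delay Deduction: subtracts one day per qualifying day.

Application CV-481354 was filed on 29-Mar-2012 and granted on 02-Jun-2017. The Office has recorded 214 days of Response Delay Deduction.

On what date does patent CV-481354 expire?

October 31, 2028

(a) grant + 12 years → 2 June 2029.
(b) filing + 17 years → 29 March 2029.
Later of the two: 2 June 2029.
Response Delay Deduction: −214 days → 31 October 2028.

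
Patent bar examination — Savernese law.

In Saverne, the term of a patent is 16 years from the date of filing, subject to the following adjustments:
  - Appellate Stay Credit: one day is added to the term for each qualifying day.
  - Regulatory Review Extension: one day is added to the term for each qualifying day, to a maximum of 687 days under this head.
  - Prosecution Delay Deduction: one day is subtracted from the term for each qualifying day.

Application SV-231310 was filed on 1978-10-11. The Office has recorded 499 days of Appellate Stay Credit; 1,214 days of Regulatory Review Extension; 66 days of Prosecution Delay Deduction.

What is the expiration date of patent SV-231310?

Base term: filing date + 16 years → 11 October 1994.
Appellate Stay Credit: +499 days → 22 February 1996.
Regulatory Review Extension: 1214 days claimed exceeds the 687-day cap, so +687 days → 9 January 1998.
Prosecution Delay Deduction: −66 days → 4 November 1997.

1997-11-04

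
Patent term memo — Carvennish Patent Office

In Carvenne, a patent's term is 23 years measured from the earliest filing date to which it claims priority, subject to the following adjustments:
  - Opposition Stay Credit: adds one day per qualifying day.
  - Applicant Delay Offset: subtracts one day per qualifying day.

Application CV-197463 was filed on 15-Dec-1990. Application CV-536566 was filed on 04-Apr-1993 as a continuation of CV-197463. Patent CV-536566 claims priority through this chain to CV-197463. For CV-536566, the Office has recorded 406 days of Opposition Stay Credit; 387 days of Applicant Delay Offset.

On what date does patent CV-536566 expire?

Earliest priority filing: 15 December 1990.
Base term: 15 December 1990 + 23 years → 15 December 2013.
Opposition Stay Credit: +406 days → 25 January 2015.
Applicant Delay Offset: −387 days → 3 January 2014.

January 3, 2014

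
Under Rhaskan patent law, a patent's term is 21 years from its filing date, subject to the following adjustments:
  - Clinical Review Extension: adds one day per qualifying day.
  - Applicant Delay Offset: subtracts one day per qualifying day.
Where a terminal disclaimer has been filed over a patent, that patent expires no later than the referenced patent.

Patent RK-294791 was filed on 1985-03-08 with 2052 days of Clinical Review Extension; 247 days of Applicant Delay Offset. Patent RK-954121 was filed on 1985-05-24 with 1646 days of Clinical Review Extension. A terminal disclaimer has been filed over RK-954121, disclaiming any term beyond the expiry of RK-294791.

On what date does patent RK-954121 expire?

Natural term of RK-954121:
  Base: filing + 21 years → 24 May 2006.
  Clinical Review Extension: +1646 days → 25 November 2010.
Expiry of referenced patent RK-294791:
  Base: filing + 21 years → 8 March 2006.
  Clinical Review Extension: +2052 days → 20 October 2011.
  Applicant Delay Offset: −247 days → 15 February 2011.
Terminal disclaimer: RK-954121 expires on the earlier of 25 November 2010 and 15 February 2011.

2010-11-25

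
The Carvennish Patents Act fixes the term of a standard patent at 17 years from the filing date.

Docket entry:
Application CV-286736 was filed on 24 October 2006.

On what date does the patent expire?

October 24, 2023

Filing date + 17 years → 24 October 2023.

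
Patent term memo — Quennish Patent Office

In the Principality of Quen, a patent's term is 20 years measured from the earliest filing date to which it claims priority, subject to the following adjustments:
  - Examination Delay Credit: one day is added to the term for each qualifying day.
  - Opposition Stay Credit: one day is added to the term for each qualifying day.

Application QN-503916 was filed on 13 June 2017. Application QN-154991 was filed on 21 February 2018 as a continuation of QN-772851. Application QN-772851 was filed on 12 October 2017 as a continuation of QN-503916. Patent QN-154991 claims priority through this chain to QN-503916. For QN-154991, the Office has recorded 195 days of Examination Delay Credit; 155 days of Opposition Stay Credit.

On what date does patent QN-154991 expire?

May 29, 2038

Earliest priority filing: 13 June 2017.
Base term: 13 June 2017 + 20 years → 13 June 2037.
Examination Delay Credit: +195 days → 25 December 2037.
Opposition Stay Credit: +155 days → 29 May 2038.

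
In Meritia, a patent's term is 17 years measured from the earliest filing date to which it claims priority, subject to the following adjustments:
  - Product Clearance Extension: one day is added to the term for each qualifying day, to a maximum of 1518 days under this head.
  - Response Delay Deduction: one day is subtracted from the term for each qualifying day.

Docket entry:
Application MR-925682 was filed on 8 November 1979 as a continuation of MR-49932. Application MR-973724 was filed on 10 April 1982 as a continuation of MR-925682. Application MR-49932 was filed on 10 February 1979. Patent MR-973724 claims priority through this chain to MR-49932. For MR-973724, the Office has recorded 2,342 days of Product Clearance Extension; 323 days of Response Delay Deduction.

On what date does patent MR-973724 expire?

1999-05-20

Earliest priority filing: 10 February 1979.
Base term: 10 February 1979 + 17 years → 10 February 1996.
Product Clearance Extension: 2342 days claimed exceeds the 1518-day cap, so +1518 days → 7 April 2000.
Response Delay Deduction: −323 days → 20 May 1999.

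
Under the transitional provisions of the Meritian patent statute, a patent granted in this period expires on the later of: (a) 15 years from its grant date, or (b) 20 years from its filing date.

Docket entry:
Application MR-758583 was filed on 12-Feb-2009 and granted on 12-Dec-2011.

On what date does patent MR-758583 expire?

February 12, 2029

(a) grant + 15 years → 12 December 2026.
(b) filing + 20 years → 12 February 2029.
Later of the two: 12 February 2029.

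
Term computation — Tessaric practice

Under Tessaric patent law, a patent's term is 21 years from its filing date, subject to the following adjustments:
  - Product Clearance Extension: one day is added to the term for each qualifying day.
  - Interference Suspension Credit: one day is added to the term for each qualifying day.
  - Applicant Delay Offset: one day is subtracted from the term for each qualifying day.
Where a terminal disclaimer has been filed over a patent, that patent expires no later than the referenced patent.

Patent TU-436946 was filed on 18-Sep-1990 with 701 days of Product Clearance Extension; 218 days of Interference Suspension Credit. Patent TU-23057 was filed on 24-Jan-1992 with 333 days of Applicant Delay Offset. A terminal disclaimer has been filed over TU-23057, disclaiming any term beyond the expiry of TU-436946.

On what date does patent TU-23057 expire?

Natural term of TU-23057:
  Base: filing + 21 years → 24 January 2013.
  Applicant Delay Offset: −333 days → 26 February 2012.
Expiry of referenced patent TU-436946:
  Base: filing + 21 years → 18 September 2011.
  Product Clearance Extension: +701 days → 19 August 2013.
  Interference Suspension Credit: +218 days → 25 March 2014.
Terminal disclaimer: TU-23057 expires on the earlier of 26 February 2012 and 25 March 2014.

February 26, 2012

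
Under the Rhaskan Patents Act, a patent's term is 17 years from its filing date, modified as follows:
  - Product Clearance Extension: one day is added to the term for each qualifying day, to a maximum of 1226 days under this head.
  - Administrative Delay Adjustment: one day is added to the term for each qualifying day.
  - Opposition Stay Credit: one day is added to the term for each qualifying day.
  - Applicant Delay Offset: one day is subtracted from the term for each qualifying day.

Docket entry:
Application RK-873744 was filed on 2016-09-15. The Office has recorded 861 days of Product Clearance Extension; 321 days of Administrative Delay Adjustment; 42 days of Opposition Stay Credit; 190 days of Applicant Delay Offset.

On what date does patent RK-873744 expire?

Base term: filing date + 17 years → 15 September 2033.
Product Clearance Extension: 861 days (within the 1226-day cap) → +861 days → 24 January 2036.
Administrative Delay Adjustment: +321 days → 10 December 2036.
Opposition Stay Credit: +42 days → 21 January 2037.
Applicant Delay Offset: −190 days → 15 July 2036.

July 15, 2036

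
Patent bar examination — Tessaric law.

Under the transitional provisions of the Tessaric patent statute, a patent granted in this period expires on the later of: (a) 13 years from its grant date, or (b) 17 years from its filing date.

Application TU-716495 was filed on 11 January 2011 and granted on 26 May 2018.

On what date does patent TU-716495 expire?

2031-05-26

(a) grant + 13 years → 26 May 2031.
(b) filing + 17 years → 11 January 2028.
Later of the two: 26 May 2031.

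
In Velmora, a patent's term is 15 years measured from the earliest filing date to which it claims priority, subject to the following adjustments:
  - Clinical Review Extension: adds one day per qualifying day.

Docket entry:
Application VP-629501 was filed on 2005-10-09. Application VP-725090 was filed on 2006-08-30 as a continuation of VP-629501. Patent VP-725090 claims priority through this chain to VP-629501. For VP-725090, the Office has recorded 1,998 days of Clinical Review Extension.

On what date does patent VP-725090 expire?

March 30, 2026

Earliest priority filing: 9 October 2005.
Base term: 9 October 2005 + 15 years → 9 October 2020.
Clinical Review Extension: +1998 days → 30 March 2026.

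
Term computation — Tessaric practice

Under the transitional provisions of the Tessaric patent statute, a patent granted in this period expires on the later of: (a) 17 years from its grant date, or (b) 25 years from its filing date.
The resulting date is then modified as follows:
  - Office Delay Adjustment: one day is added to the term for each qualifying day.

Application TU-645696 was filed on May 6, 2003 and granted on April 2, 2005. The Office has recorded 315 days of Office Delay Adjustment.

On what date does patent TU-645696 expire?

March 17, 2029

(a) grant + 17 years → 2 April 2022.
(b) filing + 25 years → 6 May 2028.
Later of the two: 6 May 2028.
Office Delay Adjustment: +315 days → 17 March 2029.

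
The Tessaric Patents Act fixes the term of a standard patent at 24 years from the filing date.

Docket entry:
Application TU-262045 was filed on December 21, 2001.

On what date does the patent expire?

Filing date + 24 years → 21 December 2025.

2025-12-21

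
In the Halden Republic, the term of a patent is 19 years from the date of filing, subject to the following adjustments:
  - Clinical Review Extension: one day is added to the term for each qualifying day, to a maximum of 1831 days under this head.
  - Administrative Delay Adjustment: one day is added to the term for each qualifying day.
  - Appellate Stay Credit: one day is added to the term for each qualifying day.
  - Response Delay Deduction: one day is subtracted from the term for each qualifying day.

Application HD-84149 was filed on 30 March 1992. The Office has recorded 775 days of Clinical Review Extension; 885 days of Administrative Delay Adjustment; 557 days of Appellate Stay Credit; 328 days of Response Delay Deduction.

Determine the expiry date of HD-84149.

May 31, 2016

Base term: filing date + 19 years → 30 March 2011.
Clinical Review Extension: 775 days (within the 1831-day cap) → +775 days → 13 May 2013.
Administrative Delay Adjustment: +885 days → 15 October 2015.
Appellate Stay Credit: +557 days → 24 April 2017.
Response Delay Deduction: −328 days → 31 May 2016.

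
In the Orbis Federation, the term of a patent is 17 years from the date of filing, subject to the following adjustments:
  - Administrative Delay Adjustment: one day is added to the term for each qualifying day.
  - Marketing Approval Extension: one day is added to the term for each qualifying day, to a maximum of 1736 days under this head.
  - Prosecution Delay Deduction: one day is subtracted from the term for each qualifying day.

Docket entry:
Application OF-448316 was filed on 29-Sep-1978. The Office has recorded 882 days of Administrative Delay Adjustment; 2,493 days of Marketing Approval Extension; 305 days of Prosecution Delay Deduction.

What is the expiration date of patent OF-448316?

Base term: filing date + 17 years → 29 September 1995.
Administrative Delay Adjustment: +882 days → 27 February 1998.
Marketing Approval Extension: 2493 days claimed exceeds the 1736-day cap, so +1736 days → 29 November 2002.
Prosecution Delay Deduction: −305 days → 28 January 2002.

2002-01-28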